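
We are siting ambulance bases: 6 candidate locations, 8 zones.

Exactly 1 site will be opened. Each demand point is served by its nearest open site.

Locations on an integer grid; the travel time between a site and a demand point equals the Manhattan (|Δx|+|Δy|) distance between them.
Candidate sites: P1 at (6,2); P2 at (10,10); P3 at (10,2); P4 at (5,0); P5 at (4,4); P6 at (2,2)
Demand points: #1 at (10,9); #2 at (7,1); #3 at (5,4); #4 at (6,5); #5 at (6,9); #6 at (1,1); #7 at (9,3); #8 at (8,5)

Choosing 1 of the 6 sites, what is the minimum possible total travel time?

Open {P1}.
  #1→P1 11, #2→P1 2, #3→P1 3, #4→P1 3, #5→P1 7, #6→P1 6, #7→P1 4, #8→P1 5  ⇒ total 41.
Compare {P5}: total 45.
Compare {P3}: total 53.
No size-1 selection does better; minimum is 41.

41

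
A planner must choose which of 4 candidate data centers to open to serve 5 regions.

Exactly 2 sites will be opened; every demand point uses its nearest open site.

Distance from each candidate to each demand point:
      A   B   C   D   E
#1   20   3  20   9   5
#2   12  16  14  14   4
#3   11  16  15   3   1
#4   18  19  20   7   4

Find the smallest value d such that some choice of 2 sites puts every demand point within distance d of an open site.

Open {#1, #2}.
  Farthest demand point is C at distance 14 (to #2); all others are ≤ 14.
With {#1, #3} the worst case is 15.
With {#2, #3} the worst case is 16.
No size-2 selection achieves below 14.

14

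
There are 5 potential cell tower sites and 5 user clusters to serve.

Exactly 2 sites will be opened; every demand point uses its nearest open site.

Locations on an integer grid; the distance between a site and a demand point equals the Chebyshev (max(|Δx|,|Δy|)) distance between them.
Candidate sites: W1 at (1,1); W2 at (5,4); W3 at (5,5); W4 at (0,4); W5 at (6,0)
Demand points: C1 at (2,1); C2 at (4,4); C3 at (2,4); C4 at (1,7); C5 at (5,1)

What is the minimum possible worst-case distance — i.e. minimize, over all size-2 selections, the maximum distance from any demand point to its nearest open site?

3

Open {W2, W4}.
  Farthest demand point is C1 at distance 3 (to W2); all others are ≤ 3.
With {W1, W2} the worst case is 4.
With {W1, W3} the worst case is 4.
No size-2 selection achieves below 3.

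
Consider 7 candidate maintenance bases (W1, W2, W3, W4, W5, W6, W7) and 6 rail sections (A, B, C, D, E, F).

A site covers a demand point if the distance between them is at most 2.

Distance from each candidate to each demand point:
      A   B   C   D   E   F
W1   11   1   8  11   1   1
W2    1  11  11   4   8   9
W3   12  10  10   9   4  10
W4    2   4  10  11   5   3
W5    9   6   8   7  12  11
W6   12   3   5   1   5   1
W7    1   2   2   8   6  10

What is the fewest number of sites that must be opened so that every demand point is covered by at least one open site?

Coverage sets (demand points within 2 of each site):
  W1: {B, E, F}
  W2: {A}
  W3: {}
  W4: {A}
  W5: {}
  W6: {D, F}
  W7: {A, B, C}
No 2 sites suffice: every size-2 union leaves at least one demand point uncovered.
But {W1, W6, W7} covers everything, so the minimum is 3.

3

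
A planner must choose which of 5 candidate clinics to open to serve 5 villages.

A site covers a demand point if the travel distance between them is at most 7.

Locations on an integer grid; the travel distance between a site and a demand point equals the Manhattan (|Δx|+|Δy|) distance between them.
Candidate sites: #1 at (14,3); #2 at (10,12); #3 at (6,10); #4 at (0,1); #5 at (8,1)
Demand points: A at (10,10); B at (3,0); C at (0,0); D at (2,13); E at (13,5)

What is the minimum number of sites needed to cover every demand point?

Coverage sets (demand points within 7 of each site):
  #1: {E}
  #2: {A}
  #3: {A, D}
  #4: {B, C}
  #5: {B}
No 2 sites suffice: every size-2 union leaves at least one demand point uncovered.
But {#1, #3, #4} covers everything, so the minimum is 3.

3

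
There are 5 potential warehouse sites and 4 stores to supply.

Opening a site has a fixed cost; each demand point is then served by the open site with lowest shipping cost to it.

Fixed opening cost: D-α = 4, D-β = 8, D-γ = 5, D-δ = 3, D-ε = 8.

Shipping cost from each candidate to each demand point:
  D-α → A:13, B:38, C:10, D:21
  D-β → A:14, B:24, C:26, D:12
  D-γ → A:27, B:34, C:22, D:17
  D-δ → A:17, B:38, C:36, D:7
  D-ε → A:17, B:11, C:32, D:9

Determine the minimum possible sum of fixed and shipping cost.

55

Open {D-α, D-ε}: assign each demand point to its cheapest open site.
  A→D-α 13, B→D-ε 11, C→D-α 10, D→D-ε 9
  shipping cost 43, fixed 12 → total 55.
Compare {D-α, D-δ, D-ε}: shipping cost 41 + fixed 15 = 56.
Compare {D-α, D-γ, D-ε}: shipping cost 43 + fixed 17 = 60.
Compare {D-α, D-γ, D-δ, D-ε}: shipping cost 41 + fixed 20 = 61.
All other subsets cost ≥ 56. Minimum total cost: 55.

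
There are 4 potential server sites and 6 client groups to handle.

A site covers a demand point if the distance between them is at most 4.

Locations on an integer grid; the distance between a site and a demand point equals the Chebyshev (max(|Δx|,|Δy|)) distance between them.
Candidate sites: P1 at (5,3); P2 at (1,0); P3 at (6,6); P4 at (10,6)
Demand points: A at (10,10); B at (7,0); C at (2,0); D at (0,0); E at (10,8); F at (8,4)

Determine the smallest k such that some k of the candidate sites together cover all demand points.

Coverage sets (demand points within 4 of each site):
  P1: {B, C, F}
  P2: {C, D}
  P3: {A, E, F}
  P4: {A, E, F}
No 2 sites suffice: every size-2 union leaves at least one demand point uncovered.
But {P1, P2, P3} covers everything, so the minimum is 3.

3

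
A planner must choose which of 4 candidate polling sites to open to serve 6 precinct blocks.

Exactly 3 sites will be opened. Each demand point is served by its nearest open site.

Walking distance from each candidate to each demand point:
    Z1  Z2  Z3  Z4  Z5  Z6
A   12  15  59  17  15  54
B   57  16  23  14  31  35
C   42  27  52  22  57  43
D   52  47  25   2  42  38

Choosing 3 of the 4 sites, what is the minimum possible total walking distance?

Open {A, B, D}.
  Z1→A 12, Z2→A 15, Z3→B 23, Z4→D 2, Z5→A 15, Z6→B 35  ⇒ total 102.
Compare {A, C, D}: total 107.
Compare {A, B, C}: total 114.
No size-3 selection does better; minimum is 102.

102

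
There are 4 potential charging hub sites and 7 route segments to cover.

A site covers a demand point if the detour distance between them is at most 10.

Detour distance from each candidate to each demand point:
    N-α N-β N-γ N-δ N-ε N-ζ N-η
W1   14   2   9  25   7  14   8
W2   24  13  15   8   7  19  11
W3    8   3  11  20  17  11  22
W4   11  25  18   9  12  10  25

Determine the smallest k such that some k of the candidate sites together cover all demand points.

3

Coverage sets (demand points within 10 of each site):
  W1: {N-β, N-γ, N-ε, N-η}
  W2: {N-δ, N-ε}
  W3: {N-α, N-β}
  W4: {N-δ, N-ζ}
No 2 sites suffice: every size-2 union leaves at least one demand point uncovered.
But {W1, W3, W4} covers everything, so the minimum is 3.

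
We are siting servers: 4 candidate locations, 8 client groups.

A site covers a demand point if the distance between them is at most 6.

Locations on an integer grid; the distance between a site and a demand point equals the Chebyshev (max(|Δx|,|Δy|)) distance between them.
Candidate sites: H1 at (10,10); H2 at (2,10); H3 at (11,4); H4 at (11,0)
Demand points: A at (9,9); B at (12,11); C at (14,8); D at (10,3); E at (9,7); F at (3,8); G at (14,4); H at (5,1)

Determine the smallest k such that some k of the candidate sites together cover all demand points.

Coverage sets (demand points within 6 of each site):
  H1: {A, B, C, E, G}
  H2: {F}
  H3: {A, C, D, E, G, H}
  H4: {D, G, H}
No 2 sites suffice: every size-2 union leaves at least one demand point uncovered.
But {H1, H2, H3} covers everything, so the minimum is 3.

3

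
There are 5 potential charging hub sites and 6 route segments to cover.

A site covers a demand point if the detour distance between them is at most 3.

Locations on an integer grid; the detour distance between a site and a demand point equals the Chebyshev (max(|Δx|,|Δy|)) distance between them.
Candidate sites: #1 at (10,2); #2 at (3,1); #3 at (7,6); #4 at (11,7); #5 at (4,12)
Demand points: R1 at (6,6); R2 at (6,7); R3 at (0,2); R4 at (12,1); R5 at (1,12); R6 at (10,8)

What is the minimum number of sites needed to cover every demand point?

4

Coverage sets (demand points within 3 of each site):
  #1: {R4}
  #2: {R3}
  #3: {R1, R2, R6}
  #4: {R6}
  #5: {R5}
No 3 sites suffice: every size-3 union leaves at least one demand point uncovered.
But {#1, #2, #3, #5} covers everything, so the minimum is 4.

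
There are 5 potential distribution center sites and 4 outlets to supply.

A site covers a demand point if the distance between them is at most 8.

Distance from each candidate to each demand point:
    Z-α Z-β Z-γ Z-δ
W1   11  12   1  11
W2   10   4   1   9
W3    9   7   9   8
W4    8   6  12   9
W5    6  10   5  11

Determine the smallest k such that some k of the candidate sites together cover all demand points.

2

Coverage sets (demand points within 8 of each site):
  W1: {Z-γ}
  W2: {Z-β, Z-γ}
  W3: {Z-β, Z-δ}
  W4: {Z-α, Z-β}
  W5: {Z-α, Z-γ}
No single site covers all 4 demand points.
But {W3, W5} covers everything, so the minimum is 2.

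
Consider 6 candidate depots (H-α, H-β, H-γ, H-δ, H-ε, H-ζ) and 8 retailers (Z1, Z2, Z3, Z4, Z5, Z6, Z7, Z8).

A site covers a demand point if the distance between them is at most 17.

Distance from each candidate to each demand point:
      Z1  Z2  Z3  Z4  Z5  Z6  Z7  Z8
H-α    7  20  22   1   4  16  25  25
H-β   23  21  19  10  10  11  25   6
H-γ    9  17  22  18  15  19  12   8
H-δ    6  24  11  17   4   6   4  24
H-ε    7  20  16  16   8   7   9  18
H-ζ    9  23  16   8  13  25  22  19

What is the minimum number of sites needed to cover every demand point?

2

Coverage sets (demand points within 17 of each site):
  H-α: {Z1, Z4, Z5, Z6}
  H-β: {Z4, Z5, Z6, Z8}
  H-γ: {Z1, Z2, Z5, Z7, Z8}
  H-δ: {Z1, Z3, Z4, Z5, Z6, Z7}
  H-ε: {Z1, Z3, Z4, Z5, Z6, Z7}
  H-ζ: {Z1, Z3, Z4, Z5}
No single site covers all 8 demand points.
But {H-γ, H-δ} covers everything, so the minimum is 2.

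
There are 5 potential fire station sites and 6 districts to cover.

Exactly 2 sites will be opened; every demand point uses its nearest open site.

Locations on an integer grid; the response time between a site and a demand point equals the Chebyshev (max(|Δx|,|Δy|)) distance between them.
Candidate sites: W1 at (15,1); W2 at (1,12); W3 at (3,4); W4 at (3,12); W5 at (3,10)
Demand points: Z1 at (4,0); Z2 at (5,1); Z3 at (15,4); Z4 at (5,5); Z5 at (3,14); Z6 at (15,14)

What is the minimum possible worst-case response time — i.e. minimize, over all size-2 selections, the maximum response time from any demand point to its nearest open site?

12

Open {W1, W3}.
  Farthest demand point is Z6 at response time 12 (to W3); all others are ≤ 12.
With {W1, W4} the worst case is 12.
With {W1, W5} the worst case is 12.
No size-2 selection achieves below 12.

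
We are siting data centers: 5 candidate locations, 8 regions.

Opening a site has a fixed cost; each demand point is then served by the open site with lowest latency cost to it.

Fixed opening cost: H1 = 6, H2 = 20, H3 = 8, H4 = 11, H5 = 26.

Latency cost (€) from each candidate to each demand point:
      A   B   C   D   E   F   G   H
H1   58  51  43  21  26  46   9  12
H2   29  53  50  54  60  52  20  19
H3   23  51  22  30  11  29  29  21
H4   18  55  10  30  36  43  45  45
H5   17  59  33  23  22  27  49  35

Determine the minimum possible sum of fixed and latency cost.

186

Open {H1, H3, H4}: assign each demand point to its cheapest open site.
  A→H4 18, B→H1 51, C→H4 10, D→H1 21, E→H3 11, F→H3 29, G→H1 9, H→H1 12
  latency cost 161, fixed 25 → total 186.
Compare {H1, H3}: latency cost 178 + fixed 14 = 192.
Compare {H1, H2, H3, H4}: latency cost 161 + fixed 45 = 206.
Compare {H1, H4}: latency cost 190 + fixed 17 = 207.
All other subsets cost ≥ 192. Minimum total cost: 186.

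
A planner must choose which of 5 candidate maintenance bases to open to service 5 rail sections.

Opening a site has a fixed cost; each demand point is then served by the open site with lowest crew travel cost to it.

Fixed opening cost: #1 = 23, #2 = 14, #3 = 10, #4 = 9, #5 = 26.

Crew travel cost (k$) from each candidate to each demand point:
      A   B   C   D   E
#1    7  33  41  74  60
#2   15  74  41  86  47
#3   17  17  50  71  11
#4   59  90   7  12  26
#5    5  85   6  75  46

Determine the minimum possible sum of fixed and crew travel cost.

83

Open {#3, #4}: assign each demand point to its cheapest open site.
  A→#3 17, B→#3 17, C→#4 7, D→#4 12, E→#3 11
  crew travel cost 64, fixed 19 → total 83.
Compare {#2, #3, #4}: crew travel cost 62 + fixed 33 = 95.
Compare {#1, #3, #4}: crew travel cost 54 + fixed 42 = 96.
Compare {#3, #4, #5}: crew travel cost 51 + fixed 45 = 96.
All other subsets cost ≥ 95. Minimum total cost: 83.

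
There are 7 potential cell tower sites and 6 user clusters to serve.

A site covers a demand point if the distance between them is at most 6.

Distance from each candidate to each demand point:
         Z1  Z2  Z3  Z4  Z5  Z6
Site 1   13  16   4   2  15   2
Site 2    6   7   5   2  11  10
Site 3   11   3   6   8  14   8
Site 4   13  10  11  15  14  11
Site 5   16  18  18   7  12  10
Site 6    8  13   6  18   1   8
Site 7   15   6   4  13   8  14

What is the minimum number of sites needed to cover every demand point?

Coverage sets (demand points within 6 of each site):
  Site 1: {Z3, Z4, Z6}
  Site 2: {Z1, Z3, Z4}
  Site 3: {Z2, Z3}
  Site 4: {}
  Site 5: {}
  Site 6: {Z3, Z5}
  Site 7: {Z2, Z3}
No 3 sites suffice: every size-3 union leaves at least one demand point uncovered.
But {Site 1, Site 2, Site 3, Site 6} covers everything, so the minimum is 4.

4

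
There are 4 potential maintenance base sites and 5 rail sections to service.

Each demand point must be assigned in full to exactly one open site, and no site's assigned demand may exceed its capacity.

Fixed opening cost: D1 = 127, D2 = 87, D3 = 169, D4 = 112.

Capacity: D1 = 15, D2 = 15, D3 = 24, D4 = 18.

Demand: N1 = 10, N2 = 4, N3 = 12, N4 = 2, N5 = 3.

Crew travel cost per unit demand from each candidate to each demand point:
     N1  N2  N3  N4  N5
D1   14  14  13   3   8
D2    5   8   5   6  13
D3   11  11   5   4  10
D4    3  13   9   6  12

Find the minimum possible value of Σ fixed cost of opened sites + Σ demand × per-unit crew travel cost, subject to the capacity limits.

389

Open {D2, D4}; cheapest assignment that respects the capacities:
  D2 (cap 15, load 14): N3, N4 — cost 12×5 + 2×6 = 72
  D4 (cap 18, load 17): N1, N2, N5 — cost 10×3 + 4×13 + 3×12 = 118
  Shipping 190, fixed 199 → total 389.
  Any other capacity-feasible assignment to {D2, D4} ships for at least 190.
Compare {D2, D3}: its best feasible assignment gives total 436.
Compare {D3, D4}: its best feasible assignment gives total 453.
Every other set of open sites that can feasibly serve all demand totals ≥ 436 even under its best assignment. Minimum: 389.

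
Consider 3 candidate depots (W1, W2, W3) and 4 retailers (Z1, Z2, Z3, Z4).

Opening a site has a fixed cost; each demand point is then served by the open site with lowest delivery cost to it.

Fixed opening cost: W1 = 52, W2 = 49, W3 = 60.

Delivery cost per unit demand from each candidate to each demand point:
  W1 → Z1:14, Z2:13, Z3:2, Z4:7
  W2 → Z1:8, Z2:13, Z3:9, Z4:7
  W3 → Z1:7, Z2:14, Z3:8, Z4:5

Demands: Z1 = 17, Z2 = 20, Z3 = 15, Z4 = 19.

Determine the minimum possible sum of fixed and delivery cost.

616

Open {W1, W3}: assign each demand point to its cheapest open site.
  Z1→W3 17×7=119, Z2→W1 20×13=260, Z3→W1 15×2=30, Z4→W3 19×5=95
  delivery cost 504, fixed 112 → total 616.
Compare {W1, W2}: delivery cost 559 + fixed 101 = 660.
Compare {W1, W2, W3}: delivery cost 504 + fixed 161 = 665.
Compare {W3}: delivery cost 614 + fixed 60 = 674.
All other subsets cost ≥ 660. Minimum total cost: 616.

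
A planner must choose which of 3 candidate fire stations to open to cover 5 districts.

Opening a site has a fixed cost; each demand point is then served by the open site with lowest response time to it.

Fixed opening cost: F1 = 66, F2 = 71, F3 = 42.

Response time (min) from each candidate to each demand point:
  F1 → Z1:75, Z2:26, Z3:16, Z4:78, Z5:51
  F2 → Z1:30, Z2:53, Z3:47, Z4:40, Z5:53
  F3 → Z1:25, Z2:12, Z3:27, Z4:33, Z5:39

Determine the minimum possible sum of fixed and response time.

Open {F3}: assign each demand point to its cheapest open site.
  Z1→F3 25, Z2→F3 12, Z3→F3 27, Z4→F3 33, Z5→F3 39
  response time 136, fixed 42 → total 178.
Compare {F1, F3}: response time 125 + fixed 108 = 233.
Compare {F2, F3}: response time 136 + fixed 113 = 249.
Compare {F2}: response time 223 + fixed 71 = 294.
All other subsets cost ≥ 233. Minimum total cost: 178.

178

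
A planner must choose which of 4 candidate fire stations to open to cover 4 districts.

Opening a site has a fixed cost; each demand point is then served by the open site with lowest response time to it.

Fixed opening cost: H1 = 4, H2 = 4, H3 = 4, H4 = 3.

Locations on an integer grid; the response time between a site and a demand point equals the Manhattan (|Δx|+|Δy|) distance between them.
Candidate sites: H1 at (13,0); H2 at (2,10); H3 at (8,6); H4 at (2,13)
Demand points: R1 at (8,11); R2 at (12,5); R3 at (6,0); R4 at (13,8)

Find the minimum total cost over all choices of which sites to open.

Open {H3}: assign each demand point to its cheapest open site.
  R1→H3 5, R2→H3 5, R3→H3 8, R4→H3 7
  response time 25, fixed 4 → total 29.
Compare {H1, H3}: response time 24 + fixed 8 = 32.
Compare {H3, H4}: response time 25 + fixed 7 = 32.
Compare {H2, H3}: response time 25 + fixed 8 = 33.
All other subsets cost ≥ 32. Minimum total cost: 29.

29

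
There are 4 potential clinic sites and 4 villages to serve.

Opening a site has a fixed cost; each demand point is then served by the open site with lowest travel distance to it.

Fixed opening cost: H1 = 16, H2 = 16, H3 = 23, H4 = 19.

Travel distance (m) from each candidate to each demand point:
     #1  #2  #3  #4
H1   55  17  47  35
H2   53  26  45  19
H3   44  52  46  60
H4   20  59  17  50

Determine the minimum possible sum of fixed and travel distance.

Open {H2, H4}: assign each demand point to its cheapest open site.
  #1→H4 20, #2→H2 26, #3→H4 17, #4→H2 19
  travel distance 82, fixed 35 → total 117.
Compare {H1, H4}: travel distance 89 + fixed 35 = 124.
Compare {H1, H2, H4}: travel distance 73 + fixed 51 = 124.
Compare {H2, H3, H4}: travel distance 82 + fixed 58 = 140.
All other subsets cost ≥ 124. Minimum total cost: 117.

117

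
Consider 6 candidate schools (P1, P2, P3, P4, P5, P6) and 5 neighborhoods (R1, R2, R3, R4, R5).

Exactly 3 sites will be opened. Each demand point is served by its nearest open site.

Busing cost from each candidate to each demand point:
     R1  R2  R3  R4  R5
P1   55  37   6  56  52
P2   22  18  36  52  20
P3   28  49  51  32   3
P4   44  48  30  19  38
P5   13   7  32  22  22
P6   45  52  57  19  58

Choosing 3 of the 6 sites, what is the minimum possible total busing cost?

Open {P1, P3, P5}.
  R1→P5 13, R2→P5 7, R3→P1 6, R4→P5 22, R5→P3 3  ⇒ total 51.
Compare {P1, P4, P5}: total 67.
Compare {P1, P5, P6}: total 67.
No size-3 selection does better; minimum is 51.

51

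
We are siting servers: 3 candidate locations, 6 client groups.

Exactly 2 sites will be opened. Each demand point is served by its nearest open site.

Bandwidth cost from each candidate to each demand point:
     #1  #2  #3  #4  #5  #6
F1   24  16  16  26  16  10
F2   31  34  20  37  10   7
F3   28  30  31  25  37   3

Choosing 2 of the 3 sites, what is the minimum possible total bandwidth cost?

99

Open {F1, F2}.
  #1→F1 24, #2→F1 16, #3→F1 16, #4→F1 26, #5→F2 10, #6→F2 7  ⇒ total 99.
Compare {F1, F3}: total 100.
Compare {F2, F3}: total 116.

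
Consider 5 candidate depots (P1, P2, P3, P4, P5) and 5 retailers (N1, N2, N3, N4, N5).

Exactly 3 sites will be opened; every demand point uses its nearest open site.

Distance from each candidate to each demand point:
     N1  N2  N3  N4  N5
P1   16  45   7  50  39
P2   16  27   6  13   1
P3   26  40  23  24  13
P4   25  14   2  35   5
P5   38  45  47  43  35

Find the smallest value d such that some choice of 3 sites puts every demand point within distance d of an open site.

Open {P1, P2, P4}.
  Farthest demand point is N1 at distance 16 (to P1); all others are ≤ 16.
With {P2, P3, P4} the worst case is 16.
With {P2, P4, P5} the worst case is 16.
No size-3 selection achieves below 16.

16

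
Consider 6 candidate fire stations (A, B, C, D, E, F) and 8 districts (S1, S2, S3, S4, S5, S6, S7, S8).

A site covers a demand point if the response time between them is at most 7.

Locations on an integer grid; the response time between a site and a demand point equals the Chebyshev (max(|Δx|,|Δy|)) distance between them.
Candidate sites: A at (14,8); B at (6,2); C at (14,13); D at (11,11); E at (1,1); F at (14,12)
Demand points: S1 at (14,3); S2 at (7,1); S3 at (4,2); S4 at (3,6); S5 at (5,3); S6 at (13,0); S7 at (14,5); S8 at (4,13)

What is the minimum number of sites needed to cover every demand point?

3

Coverage sets (demand points within 7 of each site):
  A: {S1, S2, S7}
  B: {S2, S3, S4, S5, S6}
  C: {}
  D: {S7, S8}
  E: {S2, S3, S4, S5}
  F: {S7}
No 2 sites suffice: every size-2 union leaves at least one demand point uncovered.
But {A, B, D} covers everything, so the minimum is 3.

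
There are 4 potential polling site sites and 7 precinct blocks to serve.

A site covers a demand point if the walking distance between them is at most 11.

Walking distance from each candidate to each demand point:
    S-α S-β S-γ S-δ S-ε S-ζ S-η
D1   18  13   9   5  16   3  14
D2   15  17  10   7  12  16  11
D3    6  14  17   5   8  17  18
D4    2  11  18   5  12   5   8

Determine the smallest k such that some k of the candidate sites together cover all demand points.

Coverage sets (demand points within 11 of each site):
  D1: {S-γ, S-δ, S-ζ}
  D2: {S-γ, S-δ, S-η}
  D3: {S-α, S-δ, S-ε}
  D4: {S-α, S-β, S-δ, S-ζ, S-η}
No 2 sites suffice: every size-2 union leaves at least one demand point uncovered.
But {D1, D3, D4} covers everything, so the minimum is 3.

3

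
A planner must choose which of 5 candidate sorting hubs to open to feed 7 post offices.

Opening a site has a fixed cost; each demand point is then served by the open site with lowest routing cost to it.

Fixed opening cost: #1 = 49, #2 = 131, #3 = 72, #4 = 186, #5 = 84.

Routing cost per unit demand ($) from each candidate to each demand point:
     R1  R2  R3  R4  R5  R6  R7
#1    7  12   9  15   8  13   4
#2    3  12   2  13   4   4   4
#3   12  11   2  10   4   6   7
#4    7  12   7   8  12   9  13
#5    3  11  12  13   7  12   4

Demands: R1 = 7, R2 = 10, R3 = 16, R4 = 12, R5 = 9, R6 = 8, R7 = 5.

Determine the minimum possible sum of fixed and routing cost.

536

Open {#1, #3}: assign each demand point to its cheapest open site.
  R1→#1 7×7=49, R2→#3 10×11=110, R3→#3 16×2=32, R4→#3 12×10=120, R5→#3 9×4=36, R6→#3 8×6=48, R7→#1 5×4=20
  routing cost 415, fixed 121 → total 536.
Compare {#3}: routing cost 465 + fixed 72 = 537.
Compare {#3, #5}: routing cost 387 + fixed 156 = 543.
Compare {#2}: routing cost 417 + fixed 131 = 548.
All other subsets cost ≥ 537. Minimum total cost: 536.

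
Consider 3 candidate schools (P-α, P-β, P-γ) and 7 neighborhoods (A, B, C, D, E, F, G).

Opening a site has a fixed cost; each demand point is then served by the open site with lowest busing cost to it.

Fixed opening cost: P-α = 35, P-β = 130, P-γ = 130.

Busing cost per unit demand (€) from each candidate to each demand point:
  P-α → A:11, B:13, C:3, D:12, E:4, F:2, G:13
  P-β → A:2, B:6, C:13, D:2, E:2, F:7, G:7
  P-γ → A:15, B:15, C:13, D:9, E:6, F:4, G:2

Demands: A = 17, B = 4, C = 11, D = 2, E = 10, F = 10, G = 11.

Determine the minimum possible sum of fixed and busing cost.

Open {P-α, P-β}: assign each demand point to its cheapest open site.
  A→P-β 17×2=34, B→P-β 4×6=24, C→P-α 11×3=33, D→P-β 2×2=4, E→P-β 10×2=20, F→P-α 10×2=20, G→P-β 11×7=77
  busing cost 212, fixed 165 → total 377.
Compare {P-α, P-β, P-γ}: busing cost 157 + fixed 295 = 452.
Compare {P-β}: busing cost 372 + fixed 130 = 502.
Compare {P-α}: busing cost 499 + fixed 35 = 534.
All other subsets cost ≥ 452. Minimum total cost: 377.

377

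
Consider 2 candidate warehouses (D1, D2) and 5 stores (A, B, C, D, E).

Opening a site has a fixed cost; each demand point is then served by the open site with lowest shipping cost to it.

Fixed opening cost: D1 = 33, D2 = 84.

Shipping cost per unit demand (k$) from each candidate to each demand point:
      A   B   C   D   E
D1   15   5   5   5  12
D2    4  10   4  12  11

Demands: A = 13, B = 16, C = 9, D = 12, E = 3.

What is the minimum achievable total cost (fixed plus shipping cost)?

378

Open {D1, D2}: assign each demand point to its cheapest open site.
  A→D2 13×4=52, B→D1 16×5=80, C→D2 9×4=36, D→D1 12×5=60, E→D2 3×11=33
  shipping cost 261, fixed 117 → total 378.
Compare {D1}: shipping cost 416 + fixed 33 = 449.
Compare {D2}: shipping cost 425 + fixed 84 = 509.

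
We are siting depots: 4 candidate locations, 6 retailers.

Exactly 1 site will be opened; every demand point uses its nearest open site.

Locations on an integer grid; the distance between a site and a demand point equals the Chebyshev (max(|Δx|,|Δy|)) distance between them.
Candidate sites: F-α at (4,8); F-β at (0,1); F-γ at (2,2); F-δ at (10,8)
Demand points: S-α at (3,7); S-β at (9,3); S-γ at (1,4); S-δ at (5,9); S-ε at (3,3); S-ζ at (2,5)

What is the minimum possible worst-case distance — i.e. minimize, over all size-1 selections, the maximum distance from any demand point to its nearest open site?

5

Open {F-α}.
  Farthest demand point is S-β at distance 5 (to F-α); all others are ≤ 5.
With {F-γ} the worst case is 7.
With {F-β} the worst case is 9.
No size-1 selection achieves below 5.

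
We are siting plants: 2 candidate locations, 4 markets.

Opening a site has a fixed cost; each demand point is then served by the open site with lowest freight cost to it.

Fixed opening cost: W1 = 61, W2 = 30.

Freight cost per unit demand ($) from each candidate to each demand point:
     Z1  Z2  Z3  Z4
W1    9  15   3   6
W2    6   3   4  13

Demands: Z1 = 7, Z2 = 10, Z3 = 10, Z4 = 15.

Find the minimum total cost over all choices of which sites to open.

Open {W1, W2}: assign each demand point to its cheapest open site.
  Z1→W2 7×6=42, Z2→W2 10×3=30, Z3→W1 10×3=30, Z4→W1 15×6=90
  freight cost 192, fixed 91 → total 283.
Compare {W2}: freight cost 307 + fixed 30 = 337.
Compare {W1}: freight cost 333 + fixed 61 = 394.

283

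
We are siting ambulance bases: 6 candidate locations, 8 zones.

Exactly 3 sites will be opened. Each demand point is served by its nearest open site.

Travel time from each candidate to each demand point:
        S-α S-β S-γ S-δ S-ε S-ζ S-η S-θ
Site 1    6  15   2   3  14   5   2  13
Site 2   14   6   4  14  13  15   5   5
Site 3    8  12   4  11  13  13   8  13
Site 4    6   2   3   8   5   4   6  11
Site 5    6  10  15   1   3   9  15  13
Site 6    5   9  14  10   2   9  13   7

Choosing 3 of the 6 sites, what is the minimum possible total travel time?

Open {Site 1, Site 4, Site 6}.
  S-α→Site 6 5, S-β→Site 4 2, S-γ→Site 1 2, S-δ→Site 1 3, S-ε→Site 6 2, S-ζ→Site 4 4, S-η→Site 1 2, S-θ→Site 6 7  ⇒ total 27.
Compare {Site 1, Site 2, Site 4}: total 29.
Compare {Site 2, Site 4, Site 5}: total 29.
No size-3 selection does better; minimum is 27.

27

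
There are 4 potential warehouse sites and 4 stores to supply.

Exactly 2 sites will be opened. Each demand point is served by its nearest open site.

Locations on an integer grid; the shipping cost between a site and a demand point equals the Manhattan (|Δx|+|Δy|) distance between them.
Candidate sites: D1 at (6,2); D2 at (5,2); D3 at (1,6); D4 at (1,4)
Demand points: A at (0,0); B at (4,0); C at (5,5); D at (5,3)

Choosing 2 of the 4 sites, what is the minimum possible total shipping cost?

12

Open {D2, D4}.
  A→D4 5, B→D2 3, C→D2 3, D→D2 1  ⇒ total 12.
Compare {D1, D2}: total 14.
Compare {D2, D3}: total 14.
No size-2 selection does better; minimum is 12.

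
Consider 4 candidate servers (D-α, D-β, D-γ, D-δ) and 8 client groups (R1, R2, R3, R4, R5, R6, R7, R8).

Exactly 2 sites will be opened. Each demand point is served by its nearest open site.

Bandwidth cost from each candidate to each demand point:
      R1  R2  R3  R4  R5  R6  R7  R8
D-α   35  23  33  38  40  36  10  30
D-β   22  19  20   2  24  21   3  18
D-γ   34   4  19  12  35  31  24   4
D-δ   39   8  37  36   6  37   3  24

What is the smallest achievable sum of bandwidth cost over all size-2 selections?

Open {D-β, D-γ}.
  R1→D-β 22, R2→D-γ 4, R3→D-γ 19, R4→D-β 2, R5→D-β 24, R6→D-β 21, R7→D-β 3, R8→D-γ 4  ⇒ total 99.
Compare {D-β, D-δ}: total 100.
Compare {D-γ, D-δ}: total 113.
No size-2 selection does better; minimum is 99.

99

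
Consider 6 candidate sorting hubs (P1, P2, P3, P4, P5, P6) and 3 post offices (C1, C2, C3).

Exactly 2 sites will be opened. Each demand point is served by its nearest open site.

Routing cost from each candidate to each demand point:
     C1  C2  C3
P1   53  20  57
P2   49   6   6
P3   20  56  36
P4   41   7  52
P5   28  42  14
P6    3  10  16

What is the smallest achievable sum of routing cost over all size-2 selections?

Open {P2, P6}.
  C1→P6 3, C2→P2 6, C3→P2 6  ⇒ total 15.
Compare {P4, P6}: total 26.
Compare {P5, P6}: total 27.
No size-2 selection does better; minimum is 15.

15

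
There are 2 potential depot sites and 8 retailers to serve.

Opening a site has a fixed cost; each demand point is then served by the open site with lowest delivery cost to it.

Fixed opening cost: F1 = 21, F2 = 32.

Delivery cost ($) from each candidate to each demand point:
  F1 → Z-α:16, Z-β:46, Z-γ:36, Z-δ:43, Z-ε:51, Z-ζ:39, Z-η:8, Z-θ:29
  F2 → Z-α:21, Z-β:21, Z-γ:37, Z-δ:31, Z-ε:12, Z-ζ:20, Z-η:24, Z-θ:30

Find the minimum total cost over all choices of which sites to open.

226

Open {F1, F2}: assign each demand point to its cheapest open site.
  Z-α→F1 16, Z-β→F2 21, Z-γ→F1 36, Z-δ→F2 31, Z-ε→F2 12, Z-ζ→F2 20, Z-η→F1 8, Z-θ→F1 29
  delivery cost 173, fixed 53 → total 226.
Compare {F2}: delivery cost 196 + fixed 32 = 228.
Compare {F1}: delivery cost 268 + fixed 21 = 289.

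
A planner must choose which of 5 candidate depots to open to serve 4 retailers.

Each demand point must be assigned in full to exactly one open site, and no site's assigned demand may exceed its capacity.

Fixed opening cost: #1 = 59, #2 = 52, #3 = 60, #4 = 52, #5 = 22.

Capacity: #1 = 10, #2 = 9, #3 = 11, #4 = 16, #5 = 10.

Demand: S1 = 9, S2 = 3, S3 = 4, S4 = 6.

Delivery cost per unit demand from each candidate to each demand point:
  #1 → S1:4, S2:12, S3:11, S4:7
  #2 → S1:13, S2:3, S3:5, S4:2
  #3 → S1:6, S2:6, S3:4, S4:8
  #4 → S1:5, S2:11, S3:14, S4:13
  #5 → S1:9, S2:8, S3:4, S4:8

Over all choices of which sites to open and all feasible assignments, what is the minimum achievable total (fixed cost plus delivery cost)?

206

Open {#1, #2, #5}; cheapest assignment that respects the capacities:
  #1 (cap 10, load 9): S1 — cost 9×4 = 36
  #2 (cap 9, load 9): S2, S4 — cost 3×3 + 6×2 = 21
  #5 (cap 10, load 4): S3 — cost 4×4 = 16
  Shipping 73, fixed 133 → total 206.
  Any other capacity-feasible assignment to {#1, #2, #5} ships for at least 73.
Compare {#2, #4, #5}: its best feasible assignment gives total 208.
Compare {#4, #5}: its best feasible assignment gives total 216.
Every other set of open sites that can feasibly serve all demand totals ≥ 208 even under its best assignment. Minimum: 206.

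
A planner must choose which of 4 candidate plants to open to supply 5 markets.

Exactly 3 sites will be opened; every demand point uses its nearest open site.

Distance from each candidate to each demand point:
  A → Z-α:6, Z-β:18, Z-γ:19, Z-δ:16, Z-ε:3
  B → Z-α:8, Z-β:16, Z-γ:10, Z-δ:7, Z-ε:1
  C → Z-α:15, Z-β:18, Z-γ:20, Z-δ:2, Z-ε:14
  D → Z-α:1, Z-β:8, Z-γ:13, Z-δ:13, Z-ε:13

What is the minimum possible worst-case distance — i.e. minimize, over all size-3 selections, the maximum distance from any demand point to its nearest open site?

10

Open {A, B, D}.
  Farthest demand point is Z-γ at distance 10 (to B); all others are ≤ 10.
With {B, C, D} the worst case is 10.
With {A, C, D} the worst case is 13.
No size-3 selection achieves below 10.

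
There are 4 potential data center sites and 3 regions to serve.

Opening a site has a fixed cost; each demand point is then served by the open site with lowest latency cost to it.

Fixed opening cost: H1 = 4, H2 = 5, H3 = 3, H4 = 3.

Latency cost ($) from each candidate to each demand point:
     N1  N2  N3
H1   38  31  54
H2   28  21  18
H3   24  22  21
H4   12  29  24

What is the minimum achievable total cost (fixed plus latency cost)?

Open {H2, H4}: assign each demand point to its cheapest open site.
  N1→H4 12, N2→H2 21, N3→H2 18
  latency cost 51, fixed 8 → total 59.
Compare {H3, H4}: latency cost 55 + fixed 6 = 61.
Compare {H2, H3, H4}: latency cost 51 + fixed 11 = 62.
Compare {H1, H2, H4}: latency cost 51 + fixed 12 = 63.
All other subsets cost ≥ 61. Minimum total cost: 59.

59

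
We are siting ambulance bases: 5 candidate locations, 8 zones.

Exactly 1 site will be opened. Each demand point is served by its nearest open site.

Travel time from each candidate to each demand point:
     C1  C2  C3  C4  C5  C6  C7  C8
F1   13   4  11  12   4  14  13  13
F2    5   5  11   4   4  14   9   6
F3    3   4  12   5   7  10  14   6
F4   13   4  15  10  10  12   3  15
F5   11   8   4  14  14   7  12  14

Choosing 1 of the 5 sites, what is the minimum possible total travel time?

58

Open {F2}.
  C1→F2 5, C2→F2 5, C3→F2 11, C4→F2 4, C5→F2 4, C6→F2 14, C7→F2 9, C8→F2 6  ⇒ total 58.
Compare {F3}: total 61.
Compare {F4}: total 82.
No size-1 selection does better; minimum is 58.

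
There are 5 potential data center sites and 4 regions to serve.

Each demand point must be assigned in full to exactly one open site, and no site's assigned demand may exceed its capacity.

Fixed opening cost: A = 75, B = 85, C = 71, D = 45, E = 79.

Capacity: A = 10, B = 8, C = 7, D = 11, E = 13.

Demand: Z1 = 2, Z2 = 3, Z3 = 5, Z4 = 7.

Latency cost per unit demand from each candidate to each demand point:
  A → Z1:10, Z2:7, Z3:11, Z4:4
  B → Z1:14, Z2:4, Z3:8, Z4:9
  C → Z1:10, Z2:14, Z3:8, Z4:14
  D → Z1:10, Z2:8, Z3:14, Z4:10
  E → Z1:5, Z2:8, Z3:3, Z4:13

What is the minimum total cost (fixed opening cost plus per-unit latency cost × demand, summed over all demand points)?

Open {A, E}; cheapest assignment that respects the capacities:
  A (cap 10, load 10): Z2, Z4 — cost 3×7 + 7×4 = 49
  E (cap 13, load 7): Z1, Z3 — cost 2×5 + 5×3 = 25
  Shipping 74, fixed 154 → total 228.
  Any other capacity-feasible assignment to {A, E} ships for at least 74.
Compare {D, E}: its best feasible assignment gives total 243.
Compare {A, C}: its best feasible assignment gives total 255.
Every other set of open sites that can feasibly serve all demand totals ≥ 243 even under its best assignment. Minimum: 228.

228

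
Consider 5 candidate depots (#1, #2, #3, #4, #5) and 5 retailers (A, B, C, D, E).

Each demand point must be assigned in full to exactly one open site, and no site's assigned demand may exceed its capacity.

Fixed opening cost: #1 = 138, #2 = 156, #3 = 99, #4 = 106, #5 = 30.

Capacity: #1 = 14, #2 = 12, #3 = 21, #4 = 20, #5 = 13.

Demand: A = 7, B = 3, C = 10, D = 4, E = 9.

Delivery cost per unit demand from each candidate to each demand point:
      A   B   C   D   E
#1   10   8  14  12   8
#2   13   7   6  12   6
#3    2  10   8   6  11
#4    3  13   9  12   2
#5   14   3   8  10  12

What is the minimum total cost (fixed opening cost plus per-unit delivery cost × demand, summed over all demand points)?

312

Open {#4, #5}; cheapest assignment that respects the capacities:
  #4 (cap 20, load 20): A, D, E — cost 7×3 + 4×12 + 9×2 = 87
  #5 (cap 13, load 13): B, C — cost 3×3 + 10×8 = 89
  Shipping 176, fixed 136 → total 312.
  Any other capacity-feasible assignment to {#4, #5} ships for at least 176.
Compare {#3, #5}: its best feasible assignment gives total 355.
Compare {#3, #4}: its best feasible assignment gives total 378.
Every other set of open sites that can feasibly serve all demand totals ≥ 355 even under its best assignment. Minimum: 312.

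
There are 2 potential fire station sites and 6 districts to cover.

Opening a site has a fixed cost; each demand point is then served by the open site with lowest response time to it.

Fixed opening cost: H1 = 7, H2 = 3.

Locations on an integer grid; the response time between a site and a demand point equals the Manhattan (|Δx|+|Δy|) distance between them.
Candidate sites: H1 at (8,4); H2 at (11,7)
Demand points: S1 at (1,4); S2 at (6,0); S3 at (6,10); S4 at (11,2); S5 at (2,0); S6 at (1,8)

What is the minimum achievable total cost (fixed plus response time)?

Open {H1}: assign each demand point to its cheapest open site.
  S1→H1 7, S2→H1 6, S3→H1 8, S4→H1 5, S5→H1 10, S6→H1 11
  response time 47, fixed 7 → total 54.
Compare {H1, H2}: response time 47 + fixed 10 = 57.
Compare {H2}: response time 65 + fixed 3 = 68.

54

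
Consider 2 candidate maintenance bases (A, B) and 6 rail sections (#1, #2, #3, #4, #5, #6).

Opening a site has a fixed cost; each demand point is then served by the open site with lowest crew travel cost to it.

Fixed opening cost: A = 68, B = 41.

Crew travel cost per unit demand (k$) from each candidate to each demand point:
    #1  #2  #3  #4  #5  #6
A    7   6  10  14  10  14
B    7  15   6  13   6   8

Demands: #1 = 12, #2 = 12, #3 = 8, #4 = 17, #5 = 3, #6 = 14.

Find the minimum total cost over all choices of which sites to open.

Open {A, B}: assign each demand point to its cheapest open site.
  #1→A 12×7=84, #2→A 12×6=72, #3→B 8×6=48, #4→B 17×13=221, #5→B 3×6=18, #6→B 14×8=112
  crew travel cost 555, fixed 109 → total 664.
Compare {B}: crew travel cost 663 + fixed 41 = 704.
Compare {A}: crew travel cost 700 + fixed 68 = 768.

664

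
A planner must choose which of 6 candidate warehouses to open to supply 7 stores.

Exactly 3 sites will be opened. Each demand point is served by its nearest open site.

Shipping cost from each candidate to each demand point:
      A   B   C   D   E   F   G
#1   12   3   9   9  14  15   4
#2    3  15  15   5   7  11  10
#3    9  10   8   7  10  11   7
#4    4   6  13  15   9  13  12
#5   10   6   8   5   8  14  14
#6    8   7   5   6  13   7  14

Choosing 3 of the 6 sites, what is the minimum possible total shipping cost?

34

Open {#1, #2, #6}.
  A→#2 3, B→#1 3, C→#6 5, D→#2 5, E→#2 7, F→#6 7, G→#1 4  ⇒ total 34.
Compare {#1, #4, #6}: total 38.
Compare {#1, #5, #6}: total 40.
No size-3 selection does better; minimum is 34.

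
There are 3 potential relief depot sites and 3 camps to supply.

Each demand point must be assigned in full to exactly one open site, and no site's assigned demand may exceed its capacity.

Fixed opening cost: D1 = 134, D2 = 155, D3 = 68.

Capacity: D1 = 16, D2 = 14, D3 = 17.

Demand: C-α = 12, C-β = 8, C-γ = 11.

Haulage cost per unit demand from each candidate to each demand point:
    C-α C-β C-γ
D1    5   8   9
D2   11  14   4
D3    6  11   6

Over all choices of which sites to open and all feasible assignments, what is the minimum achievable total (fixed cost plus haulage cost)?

Open {D1, D2, D3}; cheapest assignment that respects the capacities:
  D1 (cap 16, load 8): C-β — cost 8×8 = 64
  D2 (cap 14, load 11): C-γ — cost 11×4 = 44
  D3 (cap 17, load 12): C-α — cost 12×6 = 72
  Shipping 180, fixed 357 → total 537.
  Any other capacity-feasible assignment to {D1, D2, D3} ships for at least 180.
Total demand is 31; every other set of sites either has combined capacity below 31 or cannot fit the demands without splitting one across sites, so {D1, D2, D3} is the only feasible choice of open sites. Minimum: 537.

537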